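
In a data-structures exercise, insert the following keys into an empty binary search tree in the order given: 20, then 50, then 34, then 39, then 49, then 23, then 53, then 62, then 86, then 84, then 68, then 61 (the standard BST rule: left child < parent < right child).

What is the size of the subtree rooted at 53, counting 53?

20: root
50: right child of 20 (depth 1)
34: left child of 50 (depth 2)
39: right child of 34 (depth 3)
49: right child of 39 (depth 4)
23: left child of 34 (depth 3)
53: right child of 50 (depth 2)
62: right child of 53 (depth 3)
86: right child of 62 (depth 4)
84: left child of 86 (depth 5)
68: left child of 84 (depth 6)
61: left child of 62 (depth 4)

Subtree rooted at 53 contains: 53, 62, 61, 86, 84, 68 — 6 nodes.

6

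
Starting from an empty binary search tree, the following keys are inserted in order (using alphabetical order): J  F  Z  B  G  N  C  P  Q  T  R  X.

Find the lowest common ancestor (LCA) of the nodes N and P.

Resulting structure (node: left, right):
  J: L=F, R=Z
  F: L=B, R=G
  Z: L=N, R=–
  B: L=–, R=C
  G: L=–, R=–
  N: L=–, R=P
  C: L=–, R=–
  P: L=–, R=Q
  Q: L=–, R=T
  T: L=R, R=X
  R: L=–, R=–
  X: L=–, R=–

Path to N: J → Z → N
Path to P: J → Z → N → P
N lies on both paths and is an ancestor of the other node.

N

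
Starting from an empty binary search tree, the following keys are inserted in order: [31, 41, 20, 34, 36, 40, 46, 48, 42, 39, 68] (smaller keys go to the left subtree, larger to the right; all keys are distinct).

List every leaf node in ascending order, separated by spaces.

20 39 42 68

31: root
41: right child of 31 (depth 1)
20: left child of 31 (depth 1)
34: left child of 41 (depth 2)
36: right child of 34 (depth 3)
40: right child of 36 (depth 4)
46: right child of 41 (depth 2)
48: right child of 46 (depth 3)
42: left child of 46 (depth 3)
39: left child of 40 (depth 5)
68: right child of 48 (depth 4)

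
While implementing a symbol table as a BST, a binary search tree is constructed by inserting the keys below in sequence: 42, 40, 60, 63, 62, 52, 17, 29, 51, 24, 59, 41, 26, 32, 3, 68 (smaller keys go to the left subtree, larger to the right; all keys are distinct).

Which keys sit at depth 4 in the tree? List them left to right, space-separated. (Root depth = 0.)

24 32

Resulting structure (node: left, right):
  42: L=40, R=60
  40: L=17, R=41
  60: L=52, R=63
  63: L=62, R=68
  62: L=–, R=–
  52: L=51, R=59
  17: L=3, R=29
  29: L=24, R=32
  51: L=–, R=–
  24: L=–, R=26
  59: L=–, R=–
  41: L=–, R=–
  26: L=–, R=–
  32: L=–, R=–
  3: L=–, R=–
  68: L=–, R=–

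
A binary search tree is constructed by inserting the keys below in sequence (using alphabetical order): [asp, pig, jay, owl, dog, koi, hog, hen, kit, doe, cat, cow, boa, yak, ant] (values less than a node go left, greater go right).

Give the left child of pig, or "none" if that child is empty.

Resulting structure (node: left, right):
  asp: L=ant, R=pig
  pig: L=jay, R=yak
  jay: L=dog, R=owl
  owl: L=koi, R=–
  dog: L=doe, R=hog
  koi: L=kit, R=–
  hog: L=hen, R=–
  hen: L=–, R=–
  kit: L=–, R=–
  doe: L=cat, R=–
  cat: L=boa, R=cow
  cow: L=–, R=–
  boa: L=–, R=–
  yak: L=–, R=–
  ant: L=–, R=–

jay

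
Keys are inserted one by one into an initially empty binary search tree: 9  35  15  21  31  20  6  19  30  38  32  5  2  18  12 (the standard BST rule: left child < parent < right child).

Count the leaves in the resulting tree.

9: root
35: right child of 9 (depth 1)
15: left child of 35 (depth 2)
21: right child of 15 (depth 3)
31: right child of 21 (depth 4)
20: left child of 21 (depth 4)
6: left child of 9 (depth 1)
19: left child of 20 (depth 5)
30: left child of 31 (depth 5)
38: right child of 35 (depth 2)
32: right child of 31 (depth 5)
5: left child of 6 (depth 2)
2: left child of 5 (depth 3)
18: left child of 19 (depth 6)
12: left child of 15 (depth 3)

Leaves: 2, 12, 18, 30, 32, 38 — 6 in total.

6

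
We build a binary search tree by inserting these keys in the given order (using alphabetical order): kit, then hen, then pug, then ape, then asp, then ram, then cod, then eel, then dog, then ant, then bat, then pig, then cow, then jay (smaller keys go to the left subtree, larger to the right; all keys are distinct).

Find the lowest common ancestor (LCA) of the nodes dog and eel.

kit: root
hen: left child of kit (depth 1)
pug: right child of kit (depth 1)
ape: left child of hen (depth 2)
asp: right child of ape (depth 3)
ram: right child of pug (depth 2)
cod: right child of asp (depth 4)
eel: right child of cod (depth 5)
dog: left child of eel (depth 6)
ant: left child of ape (depth 3)
bat: left child of cod (depth 5)
pig: left child of pug (depth 2)
cow: left child of dog (depth 7)
jay: right child of hen (depth 2)

Path to dog: kit → hen → ape → asp → cod → eel → dog
Path to eel: kit → hen → ape → asp → cod → eel
eel lies on both paths and is an ancestor of the other node.

eel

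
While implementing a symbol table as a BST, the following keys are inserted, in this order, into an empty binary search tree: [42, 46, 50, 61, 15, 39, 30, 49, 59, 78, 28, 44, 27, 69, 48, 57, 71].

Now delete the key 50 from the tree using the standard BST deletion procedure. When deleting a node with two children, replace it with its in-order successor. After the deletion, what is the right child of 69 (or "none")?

Insert 42: tree is empty, so 42 becomes the root.
Insert 46: 46 > 42 → go right. Place as right child of 42.
Insert 50: 50 > 42 → go right; 50 > 46 → go right. Place as right child of 46.
Insert 61: 61 > 42 → go right; 61 > 46 → go right; 61 > 50 → go right. Place as right child of 50.
Insert 15: 15 < 42 → go left. Place as left child of 42.
Insert 39: 39 < 42 → go left; 39 > 15 → go right. Place as right child of 15.
Insert 30: 30 < 42 → go left; 30 > 15 → go right; 30 < 39 → go left. Place as left child of 39.
Insert 49: 49 > 42 → go right; 49 > 46 → go right; 49 < 50 → go left. Place as left child of 50.
Insert 59: 59 > 42 → go right; 59 > 46 → go right; 59 > 50 → go right; 59 < 61 → go left. Place as left child of 61.
Insert 78: 78 > 42 → go right; 78 > 46 → go right; 78 > 50 → go right; 78 > 61 → go right. Place as right child of 61.
Insert 28: 28 < 42 → go left; 28 > 15 → go right; 28 < 39 → go left; 28 < 30 → go left. Place as left child of 30.
Insert 44: 44 > 42 → go right; 44 < 46 → go left. Place as left child of 46.
Insert 27: 27 < 42 → go left; 27 > 15 → go right; 27 < 39 → go left; 27 < 30 → go left; 27 < 28 → go left. Place as left child of 28.
Insert 69: 69 > 42 → go right; 69 > 46 → go right; 69 > 50 → go right; 69 > 61 → go right; 69 < 78 → go left. Place as left child of 78.
Insert 48: 48 > 42 → go right; 48 > 46 → go right; 48 < 50 → go left; 48 < 49 → go left. Place as left child of 49.
Insert 57: 57 > 42 → go right; 57 > 46 → go right; 57 > 50 → go right; 57 < 61 → go left; 57 < 59 → go left. Place as left child of 59.
Insert 71: 71 > 42 → go right; 71 > 46 → go right; 71 > 50 → go right; 71 > 61 → go right; 71 < 78 → go left; 71 > 69 → go right. Place as right child of 69.

Delete 50 (two children — replace with in-order successor).
After deletion, 69's right child: 71.

71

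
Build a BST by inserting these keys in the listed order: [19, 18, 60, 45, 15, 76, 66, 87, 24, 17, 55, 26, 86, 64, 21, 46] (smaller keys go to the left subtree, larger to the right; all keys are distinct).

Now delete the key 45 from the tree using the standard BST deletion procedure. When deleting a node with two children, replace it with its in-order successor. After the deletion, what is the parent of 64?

66

Resulting structure (node: left, right):
  19: L=18, R=60
  18: L=15, R=–
  60: L=45, R=76
  45: L=24, R=55
  15: L=–, R=17
  76: L=66, R=87
  66: L=64, R=–
  87: L=86, R=–
  24: L=21, R=26
  17: L=–, R=–
  55: L=46, R=–
  26: L=–, R=–
  86: L=–, R=–
  64: L=–, R=–
  21: L=–, R=–
  46: L=–, R=–

Delete 45 (two children — replace with in-order successor).
After deletion, 64's parent is 66.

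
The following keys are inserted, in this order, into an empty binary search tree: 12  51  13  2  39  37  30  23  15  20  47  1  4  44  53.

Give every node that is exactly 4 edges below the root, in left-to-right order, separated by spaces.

37 47

Resulting structure (node: left, right):
  12: L=2, R=51
  51: L=13, R=53
  13: L=–, R=39
  2: L=1, R=4
  39: L=37, R=47
  37: L=30, R=–
  30: L=23, R=–
  23: L=15, R=–
  15: L=–, R=20
  20: L=–, R=–
  47: L=44, R=–
  1: L=–, R=–
  4: L=–, R=–
  44: L=–, R=–
  53: L=–, R=–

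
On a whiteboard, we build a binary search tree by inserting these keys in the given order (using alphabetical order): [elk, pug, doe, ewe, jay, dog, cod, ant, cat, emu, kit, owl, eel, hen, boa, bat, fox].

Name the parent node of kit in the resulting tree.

jay

Insert elk: tree is empty, so elk becomes the root.
Insert pug: pug > elk → go right. Place as right child of elk.
Insert doe: doe < elk → go left. Place as left child of elk.
Insert ewe: ewe > elk → go right; ewe < pug → go left. Place as left child of pug.
Insert jay: jay > elk → go right; jay < pug → go left; jay > ewe → go right. Place as right child of ewe.
Insert dog: dog < elk → go left; dog > doe → go right. Place as right child of doe.
Insert cod: cod < elk → go left; cod < doe → go left. Place as left child of doe.
Insert ant: ant < elk → go left; ant < doe → go left; ant < cod → go left. Place as left child of cod.
Insert cat: cat < elk → go left; cat < doe → go left; cat < cod → go left; cat > ant → go right. Place as right child of ant.
Insert emu: emu > elk → go right; emu < pug → go left; emu < ewe → go left. Place as left child of ewe.
Insert kit: kit > elk → go right; kit < pug → go left; kit > ewe → go right; kit > jay → go right. Place as right child of jay.
Insert owl: owl > elk → go right; owl < pug → go left; owl > ewe → go right; owl > jay → go right; owl > kit → go right. Place as right child of kit.
Insert eel: eel < elk → go left; eel > doe → go right; eel > dog → go right. Place as right child of dog.
Insert hen: hen > elk → go right; hen < pug → go left; hen > ewe → go right; hen < jay → go left. Place as left child of jay.
Insert boa: boa < elk → go left; boa < doe → go left; boa < cod → go left; boa > ant → go right; boa < cat → go left. Place as left child of cat.
Insert bat: bat < elk → go left; bat < doe → go left; bat < cod → go left; bat > ant → go right; bat < cat → go left; bat < boa → go left. Place as left child of boa.
Insert fox: fox > elk → go right; fox < pug → go left; fox > ewe → go right; fox < jay → go left; fox < hen → go left. Place as left child of hen.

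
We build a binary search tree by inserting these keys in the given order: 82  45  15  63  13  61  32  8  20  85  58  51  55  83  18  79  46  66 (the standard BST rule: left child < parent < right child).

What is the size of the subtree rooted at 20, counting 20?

2

Resulting structure (node: left, right):
  82: L=45, R=85
  45: L=15, R=63
  15: L=13, R=32
  63: L=61, R=79
  13: L=8, R=–
  61: L=58, R=–
  32: L=20, R=–
  8: L=–, R=–
  20: L=18, R=–
  85: L=83, R=–
  58: L=51, R=–
  51: L=46, R=55
  55: L=–, R=–
  83: L=–, R=–
  18: L=–, R=–
  79: L=66, R=–
  46: L=–, R=–
  66: L=–, R=–

Subtree rooted at 20 contains: 20, 18 — 2 nodes.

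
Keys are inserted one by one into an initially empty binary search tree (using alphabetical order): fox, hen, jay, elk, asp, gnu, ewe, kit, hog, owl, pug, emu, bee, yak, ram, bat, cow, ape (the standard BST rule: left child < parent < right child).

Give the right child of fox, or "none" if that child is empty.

Resulting structure (node: left, right):
  fox: L=elk, R=hen
  hen: L=gnu, R=jay
  jay: L=hog, R=kit
  elk: L=asp, R=ewe
  asp: L=ape, R=bee
  gnu: L=–, R=–
  ewe: L=emu, R=–
  kit: L=–, R=owl
  hog: L=–, R=–
  owl: L=–, R=pug
  pug: L=–, R=yak
  emu: L=–, R=–
  bee: L=bat, R=cow
  yak: L=ram, R=–
  ram: L=–, R=–
  bat: L=–, R=–
  cow: L=–, R=–
  ape: L=–, R=–

hen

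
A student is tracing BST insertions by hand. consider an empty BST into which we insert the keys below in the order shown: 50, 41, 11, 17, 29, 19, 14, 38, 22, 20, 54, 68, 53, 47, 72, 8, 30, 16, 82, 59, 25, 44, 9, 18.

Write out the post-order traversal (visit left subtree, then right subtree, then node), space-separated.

9 8 16 14 18 20 25 22 19 30 38 29 17 11 44 47 41 53 59 82 72 68 54 50

50: root
41: left child of 50 (depth 1)
11: left child of 41 (depth 2)
17: right child of 11 (depth 3)
29: right child of 17 (depth 4)
19: left child of 29 (depth 5)
14: left child of 17 (depth 4)
38: right child of 29 (depth 5)
22: right child of 19 (depth 6)
20: left child of 22 (depth 7)
54: right child of 50 (depth 1)
68: right child of 54 (depth 2)
53: left child of 54 (depth 2)
47: right child of 41 (depth 2)
72: right child of 68 (depth 3)
8: left child of 11 (depth 3)
30: left child of 38 (depth 6)
16: right child of 14 (depth 5)
82: right child of 72 (depth 4)
59: left child of 68 (depth 3)
25: right child of 22 (depth 7)
44: left child of 47 (depth 3)
9: right child of 8 (depth 4)
18: left child of 19 (depth 6)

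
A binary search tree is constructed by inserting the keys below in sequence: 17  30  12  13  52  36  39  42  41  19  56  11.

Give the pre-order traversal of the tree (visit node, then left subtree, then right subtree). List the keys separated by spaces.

Insert 17: tree is empty, so 17 becomes the root.
Insert 30: 30 > 17 → go right. Place as right child of 17.
Insert 12: 12 < 17 → go left. Place as left child of 17.
Insert 13: 13 < 17 → go left; 13 > 12 → go right. Place as right child of 12.
Insert 52: 52 > 17 → go right; 52 > 30 → go right. Place as right child of 30.
Insert 36: 36 > 17 → go right; 36 > 30 → go right; 36 < 52 → go left. Place as left child of 52.
Insert 39: 39 > 17 → go right; 39 > 30 → go right; 39 < 52 → go left; 39 > 36 → go right. Place as right child of 36.
Insert 42: 42 > 17 → go right; 42 > 30 → go right; 42 < 52 → go left; 42 > 36 → go right; 42 > 39 → go right. Place as right child of 39.
Insert 41: 41 > 17 → go right; 41 > 30 → go right; 41 < 52 → go left; 41 > 36 → go right; 41 > 39 → go right; 41 < 42 → go left. Place as left child of 42.
Insert 19: 19 > 17 → go right; 19 < 30 → go left. Place as left child of 30.
Insert 56: 56 > 17 → go right; 56 > 30 → go right; 56 > 52 → go right. Place as right child of 52.
Insert 11: 11 < 17 → go left; 11 < 12 → go left. Place as left child of 12.

17 12 11 13 30 19 52 36 39 42 41 56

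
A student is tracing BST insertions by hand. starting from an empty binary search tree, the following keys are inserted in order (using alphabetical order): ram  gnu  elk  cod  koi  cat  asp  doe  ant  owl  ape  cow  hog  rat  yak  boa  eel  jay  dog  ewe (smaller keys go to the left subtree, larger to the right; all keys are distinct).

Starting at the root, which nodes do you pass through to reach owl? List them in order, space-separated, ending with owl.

Insert ram: tree is empty, so ram becomes the root.
Insert gnu: gnu < ram → go left. Place as left child of ram.
Insert elk: elk < ram → go left; elk < gnu → go left. Place as left child of gnu.
Insert cod: cod < ram → go left; cod < gnu → go left; cod < elk → go left. Place as left child of elk.
Insert koi: koi < ram → go left; koi > gnu → go right. Place as right child of gnu.
Insert cat: cat < ram → go left; cat < gnu → go left; cat < elk → go left; cat < cod → go left. Place as left child of cod.
Insert asp: asp < ram → go left; asp < gnu → go left; asp < elk → go left; asp < cod → go left; asp < cat → go left. Place as left child of cat.
Insert doe: doe < ram → go left; doe < gnu → go left; doe < elk → go left; doe > cod → go right. Place as right child of cod.
Insert ant: ant < ram → go left; ant < gnu → go left; ant < elk → go left; ant < cod → go left; ant < cat → go left; ant < asp → go left. Place as left child of asp.
Insert owl: owl < ram → go left; owl > gnu → go right; owl > koi → go right. Place as right child of koi.
Insert ape: ape < ram → go left; ape < gnu → go left; ape < elk → go left; ape < cod → go left; ape < cat → go left; ape < asp → go left; ape > ant → go right. Place as right child of ant.
Insert cow: cow < ram → go left; cow < gnu → go left; cow < elk → go left; cow > cod → go right; cow < doe → go left. Place as left child of doe.
Insert hog: hog < ram → go left; hog > gnu → go right; hog < koi → go left. Place as left child of koi.
Insert rat: rat > ram → go right. Place as right child of ram.
Insert yak: yak > ram → go right; yak > rat → go right. Place as right child of rat.
Insert boa: boa < ram → go left; boa < gnu → go left; boa < elk → go left; boa < cod → go left; boa < cat → go left; boa > asp → go right. Place as right child of asp.
Insert eel: eel < ram → go left; eel < gnu → go left; eel < elk → go left; eel > cod → go right; eel > doe → go right. Place as right child of doe.
Insert jay: jay < ram → go left; jay > gnu → go right; jay < koi → go left; jay > hog → go right. Place as right child of hog.
Insert dog: dog < ram → go left; dog < gnu → go left; dog < elk → go left; dog > cod → go right; dog > doe → go right; dog < eel → go left. Place as left child of eel.
Insert ewe: ewe < ram → go left; ewe < gnu → go left; ewe > elk → go right. Place as right child of elk.

ram gnu koi owl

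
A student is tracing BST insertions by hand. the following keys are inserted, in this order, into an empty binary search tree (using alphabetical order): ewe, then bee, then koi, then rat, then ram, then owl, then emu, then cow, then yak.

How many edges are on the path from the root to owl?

ewe: root
bee: left child of ewe (depth 1)
koi: right child of ewe (depth 1)
rat: right child of koi (depth 2)
ram: left child of rat (depth 3)
owl: left child of ram (depth 4)
emu: right child of bee (depth 2)
cow: left child of emu (depth 3)
yak: right child of rat (depth 3)

Path to owl: ewe → koi → rat → ram → owl, which is 4 edges.

4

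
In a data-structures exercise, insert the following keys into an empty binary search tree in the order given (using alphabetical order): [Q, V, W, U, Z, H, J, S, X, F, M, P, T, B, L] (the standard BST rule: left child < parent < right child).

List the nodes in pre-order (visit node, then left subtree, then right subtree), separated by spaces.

Q H F B J M L P V U S T W Z X

Q: root
V: right child of Q (depth 1)
W: right child of V (depth 2)
U: left child of V (depth 2)
Z: right child of W (depth 3)
H: left child of Q (depth 1)
J: right child of H (depth 2)
S: left child of U (depth 3)
X: left child of Z (depth 4)
F: left child of H (depth 2)
M: right child of J (depth 3)
P: right child of M (depth 4)
T: right child of S (depth 4)
B: left child of F (depth 3)
L: left child of M (depth 4)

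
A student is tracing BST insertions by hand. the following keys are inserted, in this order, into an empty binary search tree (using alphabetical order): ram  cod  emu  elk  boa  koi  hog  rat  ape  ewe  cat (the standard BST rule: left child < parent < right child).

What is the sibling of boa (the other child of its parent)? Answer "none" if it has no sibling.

ram: root
cod: left child of ram (depth 1)
emu: right child of cod (depth 2)
elk: left child of emu (depth 3)
boa: left child of cod (depth 2)
koi: right child of emu (depth 3)
hog: left child of koi (depth 4)
rat: right child of ram (depth 1)
ape: left child of boa (depth 3)
ewe: left child of hog (depth 5)
cat: right child of boa (depth 3)

boa's parent is cod; the other child of cod is emu.

emu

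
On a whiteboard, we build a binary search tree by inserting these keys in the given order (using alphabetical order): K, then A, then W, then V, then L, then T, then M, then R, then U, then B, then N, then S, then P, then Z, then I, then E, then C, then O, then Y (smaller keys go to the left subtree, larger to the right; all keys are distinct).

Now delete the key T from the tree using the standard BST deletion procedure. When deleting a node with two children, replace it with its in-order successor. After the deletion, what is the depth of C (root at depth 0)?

5

Resulting structure (node: left, right):
  K: L=A, R=W
  A: L=–, R=B
  W: L=V, R=Z
  V: L=L, R=–
  L: L=–, R=T
  T: L=M, R=U
  M: L=–, R=R
  R: L=N, R=S
  U: L=–, R=–
  B: L=–, R=I
  N: L=–, R=P
  S: L=–, R=–
  P: L=O, R=–
  Z: L=Y, R=–
  I: L=E, R=–
  E: L=C, R=–
  C: L=–, R=–
  O: L=–, R=–
  Y: L=–, R=–

Delete T (two children — replace with in-order successor).
After deletion, path to C: K → A → B → I → E → C.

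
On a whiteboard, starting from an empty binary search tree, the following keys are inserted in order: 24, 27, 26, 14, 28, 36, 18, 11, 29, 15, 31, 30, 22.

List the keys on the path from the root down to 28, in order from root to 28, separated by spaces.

24: root
27: right child of 24 (depth 1)
26: left child of 27 (depth 2)
14: left child of 24 (depth 1)
28: right child of 27 (depth 2)
36: right child of 28 (depth 3)
18: right child of 14 (depth 2)
11: left child of 14 (depth 2)
29: left child of 36 (depth 4)
15: left child of 18 (depth 3)
31: right child of 29 (depth 5)
30: left child of 31 (depth 6)
22: right child of 18 (depth 3)

24 27 28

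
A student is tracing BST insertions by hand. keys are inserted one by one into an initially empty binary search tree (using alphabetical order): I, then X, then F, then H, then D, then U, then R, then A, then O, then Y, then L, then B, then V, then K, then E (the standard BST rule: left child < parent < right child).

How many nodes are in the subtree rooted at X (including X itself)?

8

I: root
X: right child of I (depth 1)
F: left child of I (depth 1)
H: right child of F (depth 2)
D: left child of F (depth 2)
U: left child of X (depth 2)
R: left child of U (depth 3)
A: left child of D (depth 3)
O: left child of R (depth 4)
Y: right child of X (depth 2)
L: left child of O (depth 5)
B: right child of A (depth 4)
V: right child of U (depth 3)
K: left child of L (depth 6)
E: right child of D (depth 3)

Subtree rooted at X contains: X, U, R, O, L, K, V, Y — 8 nodes.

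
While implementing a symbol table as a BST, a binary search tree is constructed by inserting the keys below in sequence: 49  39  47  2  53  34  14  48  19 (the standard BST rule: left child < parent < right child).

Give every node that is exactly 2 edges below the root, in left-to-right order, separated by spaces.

2 47

Insert 49: tree is empty, so 49 becomes the root.
Insert 39: 39 < 49 → go left. Place as left child of 49.
Insert 47: 47 < 49 → go left; 47 > 39 → go right. Place as right child of 39.
Insert 2: 2 < 49 → go left; 2 < 39 → go left. Place as left child of 39.
Insert 53: 53 > 49 → go right. Place as right child of 49.
Insert 34: 34 < 49 → go left; 34 < 39 → go left; 34 > 2 → go right. Place as right child of 2.
Insert 14: 14 < 49 → go left; 14 < 39 → go left; 14 > 2 → go right; 14 < 34 → go left. Place as left child of 34.
Insert 48: 48 < 49 → go left; 48 > 39 → go right; 48 > 47 → go right. Place as right child of 47.
Insert 19: 19 < 49 → go left; 19 < 39 → go left; 19 > 2 → go right; 19 < 34 → go left; 19 > 14 → go right. Place as right child of 14.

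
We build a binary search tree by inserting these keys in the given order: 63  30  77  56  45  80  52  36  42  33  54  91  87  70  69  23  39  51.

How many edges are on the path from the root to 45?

63: root
30: left child of 63 (depth 1)
77: right child of 63 (depth 1)
56: right child of 30 (depth 2)
45: left child of 56 (depth 3)
80: right child of 77 (depth 2)
52: right child of 45 (depth 4)
36: left child of 45 (depth 4)
42: right child of 36 (depth 5)
33: left child of 36 (depth 5)
54: right child of 52 (depth 5)
91: right child of 80 (depth 3)
87: left child of 91 (depth 4)
70: left child of 77 (depth 2)
69: left child of 70 (depth 3)
23: left child of 30 (depth 2)
39: left child of 42 (depth 6)
51: left child of 52 (depth 5)

Path to 45: 63 → 30 → 56 → 45, which is 3 edges.

3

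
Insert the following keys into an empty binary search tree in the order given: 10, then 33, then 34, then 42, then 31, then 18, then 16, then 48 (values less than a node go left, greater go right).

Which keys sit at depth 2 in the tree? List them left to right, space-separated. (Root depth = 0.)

10: root
33: right child of 10 (depth 1)
34: right child of 33 (depth 2)
42: right child of 34 (depth 3)
31: left child of 33 (depth 2)
18: left child of 31 (depth 3)
16: left child of 18 (depth 4)
48: right child of 42 (depth 4)

31 34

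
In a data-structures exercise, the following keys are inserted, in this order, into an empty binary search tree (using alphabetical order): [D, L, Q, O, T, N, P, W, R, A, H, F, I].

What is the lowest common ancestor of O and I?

Insert D: tree is empty, so D becomes the root.
Insert L: L > D → go right. Place as right child of D.
Insert Q: Q > D → go right; Q > L → go right. Place as right child of L.
Insert O: O > D → go right; O > L → go right; O < Q → go left. Place as left child of Q.
Insert T: T > D → go right; T > L → go right; T > Q → go right. Place as right child of Q.
Insert N: N > D → go right; N > L → go right; N < Q → go left; N < O → go left. Place as left child of O.
Insert P: P > D → go right; P > L → go right; P < Q → go left; P > O → go right. Place as right child of O.
Insert W: W > D → go right; W > L → go right; W > Q → go right; W > T → go right. Place as right child of T.
Insert R: R > D → go right; R > L → go right; R > Q → go right; R < T → go left. Place as left child of T.
Insert A: A < D → go left. Place as left child of D.
Insert H: H > D → go right; H < L → go left. Place as left child of L.
Insert F: F > D → go right; F < L → go left; F < H → go left. Place as left child of H.
Insert I: I > D → go right; I < L → go left; I > H → go right. Place as right child of H.

Path to O: D → L → Q → O
Path to I: D → L → H → I
The paths share a prefix ending at L, then split left and right.

L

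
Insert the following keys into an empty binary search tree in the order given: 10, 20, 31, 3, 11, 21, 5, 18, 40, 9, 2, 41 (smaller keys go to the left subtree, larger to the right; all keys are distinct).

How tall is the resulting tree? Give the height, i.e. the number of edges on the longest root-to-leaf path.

10: root
20: right child of 10 (depth 1)
31: right child of 20 (depth 2)
3: left child of 10 (depth 1)
11: left child of 20 (depth 2)
21: left child of 31 (depth 3)
5: right child of 3 (depth 2)
18: right child of 11 (depth 3)
40: right child of 31 (depth 3)
9: right child of 5 (depth 3)
2: left child of 3 (depth 2)
41: right child of 40 (depth 4)

The deepest node is 41 at depth 4.

4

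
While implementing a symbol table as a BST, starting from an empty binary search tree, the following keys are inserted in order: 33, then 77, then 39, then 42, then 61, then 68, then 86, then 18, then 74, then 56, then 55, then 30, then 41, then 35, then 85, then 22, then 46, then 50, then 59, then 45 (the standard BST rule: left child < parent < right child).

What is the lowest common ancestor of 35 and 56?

39

Resulting structure (node: left, right):
  33: L=18, R=77
  77: L=39, R=86
  39: L=35, R=42
  42: L=41, R=61
  61: L=56, R=68
  68: L=–, R=74
  86: L=85, R=–
  18: L=–, R=30
  74: L=–, R=–
  56: L=55, R=59
  55: L=46, R=–
  30: L=22, R=–
  41: L=–, R=–
  35: L=–, R=–
  85: L=–, R=–
  22: L=–, R=–
  46: L=45, R=50
  50: L=–, R=–
  59: L=–, R=–
  45: L=–, R=–

Path to 35: 33 → 77 → 39 → 35
Path to 56: 33 → 77 → 39 → 42 → 61 → 56
The paths share a prefix ending at 39, then split left and right.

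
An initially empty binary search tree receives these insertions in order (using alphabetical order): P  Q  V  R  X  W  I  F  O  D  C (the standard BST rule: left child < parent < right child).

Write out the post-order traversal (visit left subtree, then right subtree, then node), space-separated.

Insert P: tree is empty, so P becomes the root.
Insert Q: Q > P → go right. Place as right child of P.
Insert V: V > P → go right; V > Q → go right. Place as right child of Q.
Insert R: R > P → go right; R > Q → go right; R < V → go left. Place as left child of V.
Insert X: X > P → go right; X > Q → go right; X > V → go right. Place as right child of V.
Insert W: W > P → go right; W > Q → go right; W > V → go right; W < X → go left. Place as left child of X.
Insert I: I < P → go left. Place as left child of P.
Insert F: F < P → go left; F < I → go left. Place as left child of I.
Insert O: O < P → go left; O > I → go right. Place as right child of I.
Insert D: D < P → go left; D < I → go left; D < F → go left. Place as left child of F.
Insert C: C < P → go left; C < I → go left; C < F → go left; C < D → go left. Place as left child of D.

C D F O I R W X V Q P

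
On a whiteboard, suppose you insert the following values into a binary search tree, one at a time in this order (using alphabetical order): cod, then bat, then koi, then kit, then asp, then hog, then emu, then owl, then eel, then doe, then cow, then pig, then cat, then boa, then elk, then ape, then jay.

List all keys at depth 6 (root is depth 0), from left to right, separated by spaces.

cod: root
bat: left child of cod (depth 1)
koi: right child of cod (depth 1)
kit: left child of koi (depth 2)
asp: left child of bat (depth 2)
hog: left child of kit (depth 3)
emu: left child of hog (depth 4)
owl: right child of koi (depth 2)
eel: left child of emu (depth 5)
doe: left child of eel (depth 6)
cow: left child of doe (depth 7)
pig: right child of owl (depth 3)
cat: right child of bat (depth 2)
boa: left child of cat (depth 3)
elk: right child of eel (depth 6)
ape: left child of asp (depth 3)
jay: right child of hog (depth 4)

doe elk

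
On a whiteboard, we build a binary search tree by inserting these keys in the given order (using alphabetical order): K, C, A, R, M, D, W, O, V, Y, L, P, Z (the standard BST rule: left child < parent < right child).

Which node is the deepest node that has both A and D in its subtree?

Resulting structure (node: left, right):
  K: L=C, R=R
  C: L=A, R=D
  A: L=–, R=–
  R: L=M, R=W
  M: L=L, R=O
  D: L=–, R=–
  W: L=V, R=Y
  O: L=–, R=P
  V: L=–, R=–
  Y: L=–, R=Z
  L: L=–, R=–
  P: L=–, R=–
  Z: L=–, R=–

Path to A: K → C → A
Path to D: K → C → D
The paths share a prefix ending at C, then split left and right.

C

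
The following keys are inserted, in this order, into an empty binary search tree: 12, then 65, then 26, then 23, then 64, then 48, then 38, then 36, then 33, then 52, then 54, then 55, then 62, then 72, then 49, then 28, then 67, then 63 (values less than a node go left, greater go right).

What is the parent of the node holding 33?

36

12: root
65: right child of 12 (depth 1)
26: left child of 65 (depth 2)
23: left child of 26 (depth 3)
64: right child of 26 (depth 3)
48: left child of 64 (depth 4)
38: left child of 48 (depth 5)
36: left child of 38 (depth 6)
33: left child of 36 (depth 7)
52: right child of 48 (depth 5)
54: right child of 52 (depth 6)
55: right child of 54 (depth 7)
62: right child of 55 (depth 8)
72: right child of 65 (depth 2)
49: left child of 52 (depth 6)
28: left child of 33 (depth 8)
67: left child of 72 (depth 3)
63: right child of 62 (depth 9)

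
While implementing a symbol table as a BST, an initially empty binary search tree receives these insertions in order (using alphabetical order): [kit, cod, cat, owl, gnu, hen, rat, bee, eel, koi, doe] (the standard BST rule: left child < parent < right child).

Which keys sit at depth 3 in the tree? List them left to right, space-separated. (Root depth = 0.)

Resulting structure (node: left, right):
  kit: L=cod, R=owl
  cod: L=cat, R=gnu
  cat: L=bee, R=–
  owl: L=koi, R=rat
  gnu: L=eel, R=hen
  hen: L=–, R=–
  rat: L=–, R=–
  bee: L=–, R=–
  eel: L=doe, R=–
  koi: L=–, R=–
  doe: L=–, R=–

bee eel hen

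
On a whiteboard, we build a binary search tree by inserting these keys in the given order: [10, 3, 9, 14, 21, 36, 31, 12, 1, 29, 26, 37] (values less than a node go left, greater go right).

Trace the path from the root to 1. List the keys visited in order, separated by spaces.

10: root
3: left child of 10 (depth 1)
9: right child of 3 (depth 2)
14: right child of 10 (depth 1)
21: right child of 14 (depth 2)
36: right child of 21 (depth 3)
31: left child of 36 (depth 4)
12: left child of 14 (depth 2)
1: left child of 3 (depth 2)
29: left child of 31 (depth 5)
26: left child of 29 (depth 6)
37: right child of 36 (depth 4)

10 3 1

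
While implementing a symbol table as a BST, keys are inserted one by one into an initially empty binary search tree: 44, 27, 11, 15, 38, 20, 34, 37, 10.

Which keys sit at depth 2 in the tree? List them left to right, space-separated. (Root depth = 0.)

11 38

Resulting structure (node: left, right):
  44: L=27, R=–
  27: L=11, R=38
  11: L=10, R=15
  15: L=–, R=20
  38: L=34, R=–
  20: L=–, R=–
  34: L=–, R=37
  37: L=–, R=–
  10: L=–, R=–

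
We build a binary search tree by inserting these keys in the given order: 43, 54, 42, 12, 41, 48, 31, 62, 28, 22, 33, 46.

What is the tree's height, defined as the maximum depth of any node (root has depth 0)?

Resulting structure (node: left, right):
  43: L=42, R=54
  54: L=48, R=62
  42: L=12, R=–
  12: L=–, R=41
  41: L=31, R=–
  48: L=46, R=–
  31: L=28, R=33
  62: L=–, R=–
  28: L=22, R=–
  22: L=–, R=–
  33: L=–, R=–
  46: L=–, R=–

The deepest node is 22 at depth 6.

6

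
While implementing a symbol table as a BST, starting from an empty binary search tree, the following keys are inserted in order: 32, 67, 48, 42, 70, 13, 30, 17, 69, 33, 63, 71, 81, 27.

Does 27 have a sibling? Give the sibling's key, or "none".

32: root
67: right child of 32 (depth 1)
48: left child of 67 (depth 2)
42: left child of 48 (depth 3)
70: right child of 67 (depth 2)
13: left child of 32 (depth 1)
30: right child of 13 (depth 2)
17: left child of 30 (depth 3)
69: left child of 70 (depth 3)
33: left child of 42 (depth 4)
63: right child of 48 (depth 3)
71: right child of 70 (depth 3)
81: right child of 71 (depth 4)
27: right child of 17 (depth 4)

27's parent is 17, which has only one child.

none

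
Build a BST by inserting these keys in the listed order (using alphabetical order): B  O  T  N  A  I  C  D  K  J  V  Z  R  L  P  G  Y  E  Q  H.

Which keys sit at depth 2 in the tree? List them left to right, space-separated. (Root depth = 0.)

Resulting structure (node: left, right):
  B: L=A, R=O
  O: L=N, R=T
  T: L=R, R=V
  N: L=I, R=–
  A: L=–, R=–
  I: L=C, R=K
  C: L=–, R=D
  D: L=–, R=G
  K: L=J, R=L
  J: L=–, R=–
  V: L=–, R=Z
  Z: L=Y, R=–
  R: L=P, R=–
  L: L=–, R=–
  P: L=–, R=Q
  G: L=E, R=H
  Y: L=–, R=–
  E: L=–, R=–
  Q: L=–, R=–
  H: L=–, R=–

N T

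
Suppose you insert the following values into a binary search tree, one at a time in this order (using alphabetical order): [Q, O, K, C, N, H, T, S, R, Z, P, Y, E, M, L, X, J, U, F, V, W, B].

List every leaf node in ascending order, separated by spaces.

Insert Q: tree is empty, so Q becomes the root.
Insert O: O < Q → go left. Place as left child of Q.
Insert K: K < Q → go left; K < O → go left. Place as left child of O.
Insert C: C < Q → go left; C < O → go left; C < K → go left. Place as left child of K.
Insert N: N < Q → go left; N < O → go left; N > K → go right. Place as right child of K.
Insert H: H < Q → go left; H < O → go left; H < K → go left; H > C → go right. Place as right child of C.
Insert T: T > Q → go right. Place as right child of Q.
Insert S: S > Q → go right; S < T → go left. Place as left child of T.
Insert R: R > Q → go right; R < T → go left; R < S → go left. Place as left child of S.
Insert Z: Z > Q → go right; Z > T → go right. Place as right child of T.
Insert P: P < Q → go left; P > O → go right. Place as right child of O.
Insert Y: Y > Q → go right; Y > T → go right; Y < Z → go left. Place as left child of Z.
Insert E: E < Q → go left; E < O → go left; E < K → go left; E > C → go right; E < H → go left. Place as left child of H.
Insert M: M < Q → go left; M < O → go left; M > K → go right; M < N → go left. Place as left child of N.
Insert L: L < Q → go left; L < O → go left; L > K → go right; L < N → go left; L < M → go left. Place as left child of M.
Insert X: X > Q → go right; X > T → go right; X < Z → go left; X < Y → go left. Place as left child of Y.
Insert J: J < Q → go left; J < O → go left; J < K → go left; J > C → go right; J > H → go right. Place as right child of H.
Insert U: U > Q → go right; U > T → go right; U < Z → go left; U < Y → go left; U < X → go left. Place as left child of X.
Insert F: F < Q → go left; F < O → go left; F < K → go left; F > C → go right; F < H → go left; F > E → go right. Place as right child of E.
Insert V: V > Q → go right; V > T → go right; V < Z → go left; V < Y → go left; V < X → go left; V > U → go right. Place as right child of U.
Insert W: W > Q → go right; W > T → go right; W < Z → go left; W < Y → go left; W < X → go left; W > U → go right; W > V → go right. Place as right child of V.
Insert B: B < Q → go left; B < O → go left; B < K → go left; B < C → go left. Place as left child of C.

B F J L P R W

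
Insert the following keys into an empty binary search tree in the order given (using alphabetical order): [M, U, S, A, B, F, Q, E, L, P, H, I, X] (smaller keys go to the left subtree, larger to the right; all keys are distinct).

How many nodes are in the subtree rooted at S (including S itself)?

Insert M: tree is empty, so M becomes the root.
Insert U: U > M → go right. Place as right child of M.
Insert S: S > M → go right; S < U → go left. Place as left child of U.
Insert A: A < M → go left. Place as left child of M.
Insert B: B < M → go left; B > A → go right. Place as right child of A.
Insert F: F < M → go left; F > A → go right; F > B → go right. Place as right child of B.
Insert Q: Q > M → go right; Q < U → go left; Q < S → go left. Place as left child of S.
Insert E: E < M → go left; E > A → go right; E > B → go right; E < F → go left. Place as left child of F.
Insert L: L < M → go left; L > A → go right; L > B → go right; L > F → go right. Place as right child of F.
Insert P: P > M → go right; P < U → go left; P < S → go left; P < Q → go left. Place as left child of Q.
Insert H: H < M → go left; H > A → go right; H > B → go right; H > F → go right; H < L → go left. Place as left child of L.
Insert I: I < M → go left; I > A → go right; I > B → go right; I > F → go right; I < L → go left; I > H → go right. Place as right child of H.
Insert X: X > M → go right; X > U → go right. Place as right child of U.

Subtree rooted at S contains: S, Q, P — 3 nodes.

3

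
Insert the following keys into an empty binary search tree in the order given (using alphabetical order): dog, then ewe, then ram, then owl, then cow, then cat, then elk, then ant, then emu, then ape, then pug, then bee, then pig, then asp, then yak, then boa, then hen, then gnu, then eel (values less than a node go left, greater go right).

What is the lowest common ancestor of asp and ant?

ant

dog: root
ewe: right child of dog (depth 1)
ram: right child of ewe (depth 2)
owl: left child of ram (depth 3)
cow: left child of dog (depth 1)
cat: left child of cow (depth 2)
elk: left child of ewe (depth 2)
ant: left child of cat (depth 3)
emu: right child of elk (depth 3)
ape: right child of ant (depth 4)
pug: right child of owl (depth 4)
bee: right child of ape (depth 5)
pig: left child of pug (depth 5)
asp: left child of bee (depth 6)
yak: right child of ram (depth 3)
boa: right child of bee (depth 6)
hen: left child of owl (depth 4)
gnu: left child of hen (depth 5)
eel: left child of elk (depth 3)

Path to asp: dog → cow → cat → ant → ape → bee → asp
Path to ant: dog → cow → cat → ant
ant lies on both paths and is an ancestor of the other node.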